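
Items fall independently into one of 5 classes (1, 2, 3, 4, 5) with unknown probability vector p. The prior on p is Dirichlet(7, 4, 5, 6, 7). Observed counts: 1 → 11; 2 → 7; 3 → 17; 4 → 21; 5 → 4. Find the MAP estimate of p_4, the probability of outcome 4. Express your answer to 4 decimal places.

MAP estimate: 0.3095

The posterior is Dirichlet(αᵢ + nᵢ) = Dirichlet(18, 11, 22, 27, 11).
For a Dirichlet(a₁,…,a_K) with all aᵢ > 1, the mode has j-th component (aⱼ − 1)/(Σaᵢ − K).
Here Σaᵢ = 89 and K = 5, so p_4 = (27 − 1)/(89 − 5) = 26/84 ≈ 0.3095.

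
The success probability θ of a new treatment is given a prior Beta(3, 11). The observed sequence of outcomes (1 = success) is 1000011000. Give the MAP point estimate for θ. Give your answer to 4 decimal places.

Prior: Beta(3, 11).
Data: 3 successes in 10 trials (from the sequence). The binomial likelihood contributes θ^3(1−θ)^7, so the posterior is Beta(3+3, 11+7) = Beta(6, 18).
For Beta(a, b) with a, b > 1 the mode is (a−1)/(a+b−2) = 5/22 ≈ 0.2273.

θ̂_MAP = 0.2273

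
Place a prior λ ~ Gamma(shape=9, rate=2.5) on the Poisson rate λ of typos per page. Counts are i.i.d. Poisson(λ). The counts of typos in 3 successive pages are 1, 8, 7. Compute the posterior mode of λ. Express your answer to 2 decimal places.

λ̂_MAP = 4.36

Σxᵢ = 1+8+7 = 16, with n = 3.
Posterior ∝ λ^8e^(−2.5λ) · λ^16e^(−3λ) = λ^24e^(−5.5λ), i.e. Gamma(shape=25, rate=5.5).
The mode of a Gamma(a, b) with a ≥ 1 (shape–rate) is (a−1)/b = 24/5.5 ≈ 4.36.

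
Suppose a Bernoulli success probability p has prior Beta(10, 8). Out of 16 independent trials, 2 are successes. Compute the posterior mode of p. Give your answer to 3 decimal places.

p̂_MAP = 0.344

Prior: Beta(10, 8).
Data: 2 successes in 16 trials. The binomial likelihood contributes p^2(1−p)^14, so the posterior is Beta(10+2, 8+14) = Beta(12, 22).
For Beta(a, b) with a, b > 1 the mode is (a−1)/(a+b−2) = 11/32 ≈ 0.344.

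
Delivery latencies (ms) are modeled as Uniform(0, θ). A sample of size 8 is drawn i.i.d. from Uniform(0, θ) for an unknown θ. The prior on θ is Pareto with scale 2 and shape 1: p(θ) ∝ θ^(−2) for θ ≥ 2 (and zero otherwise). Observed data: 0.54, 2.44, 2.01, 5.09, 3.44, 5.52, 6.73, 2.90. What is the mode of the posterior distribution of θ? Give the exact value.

θ̂_MAP = 6.73

The Uniform(0, θ) likelihood is θ^(−n) for θ ≥ max(xᵢ), zero otherwise. Here max(xᵢ) = 6.73.
Posterior ∝ θ^(−2) · θ^(−8) = θ^(−10) on θ ≥ max(2, 6.73) = 6.73.
This density is strictly decreasing in θ, so the posterior mode lies at the lower boundary of the support.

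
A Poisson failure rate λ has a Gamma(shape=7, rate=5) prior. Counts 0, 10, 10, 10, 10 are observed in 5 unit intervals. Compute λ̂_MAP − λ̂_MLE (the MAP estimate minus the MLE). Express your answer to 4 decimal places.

Σxᵢ = 40. Posterior is Gamma(47, 10); MAP = (47−1)/10 = 46/10 ≈ 4.60000.
MLE = x̄ = 40/5 ≈ 8.00000.
Difference = 46/10 − 40/5 = -17/5 ≈ -3.4000.

MAP − MLE = -3.4000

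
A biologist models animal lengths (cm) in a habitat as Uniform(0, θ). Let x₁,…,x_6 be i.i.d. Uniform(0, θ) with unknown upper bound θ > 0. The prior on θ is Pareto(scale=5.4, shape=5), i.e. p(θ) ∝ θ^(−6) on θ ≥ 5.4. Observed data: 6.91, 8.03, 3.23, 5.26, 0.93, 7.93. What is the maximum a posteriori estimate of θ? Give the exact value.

The Uniform(0, θ) likelihood is θ^(−n) for θ ≥ max(xᵢ), zero otherwise. Here max(xᵢ) = 8.03.
Posterior ∝ θ^(−6) · θ^(−6) = θ^(−12) on θ ≥ max(5.4, 8.03) = 8.03.
This density is strictly decreasing in θ, so the posterior mode lies at the lower boundary of the support.

θ̂_MAP = 8.03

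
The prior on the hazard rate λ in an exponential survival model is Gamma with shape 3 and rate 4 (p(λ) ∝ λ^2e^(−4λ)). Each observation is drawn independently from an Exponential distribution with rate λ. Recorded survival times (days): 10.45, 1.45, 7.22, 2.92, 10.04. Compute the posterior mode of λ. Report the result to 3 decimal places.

The Exponential(rate=λ) likelihood is ∝ λ^n e^(−λΣtᵢ). Here n = 5 and Σtᵢ = 10.45 + 1.45 + 7.22 + 2.92 + 10.04 = 32.08.
Posterior ∝ λ^2e^(−4λ) · λ^5e^(−32.08λ) = λ^7e^(−36.08λ), i.e. Gamma(8, 36.08).
Mode = (a−1)/b = 7/36.08 ≈ 0.194.

λ̂_MAP = 0.194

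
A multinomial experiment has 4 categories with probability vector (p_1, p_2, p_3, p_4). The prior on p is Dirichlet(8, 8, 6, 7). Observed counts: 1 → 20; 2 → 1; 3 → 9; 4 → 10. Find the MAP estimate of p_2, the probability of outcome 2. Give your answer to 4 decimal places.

MAP estimate: 0.1231

The posterior is Dirichlet(αᵢ + nᵢ) = Dirichlet(28, 9, 15, 17).
For a Dirichlet(a₁,…,a_K) with all aᵢ > 1, the mode has j-th component (aⱼ − 1)/(Σaᵢ − K).
Here Σaᵢ = 69 and K = 4, so p_2 = (9 − 1)/(69 − 4) = 8/65 ≈ 0.1231.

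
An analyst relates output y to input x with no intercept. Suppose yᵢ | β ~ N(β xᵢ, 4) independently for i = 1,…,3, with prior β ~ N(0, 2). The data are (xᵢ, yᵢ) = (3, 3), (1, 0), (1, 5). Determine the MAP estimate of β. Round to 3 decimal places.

β̂_MAP = 1.077

log p(β | y) = −Σ(yᵢ − βxᵢ)²/(2·4) − β²/(2·2) + const.
Setting the derivative to zero: Σxᵢ(yᵢ − βxᵢ)/4 − β/2 = 0, so β = Σxᵢyᵢ / (Σxᵢ² + σ²/τ²).
Σxᵢyᵢ = 3·3 + 1·0 + 1·5 = 14; Σxᵢ² = 11; σ²/τ² = 2.
β̂_MAP = 14 / (11 + 2) = 14/13 ≈ 1.077.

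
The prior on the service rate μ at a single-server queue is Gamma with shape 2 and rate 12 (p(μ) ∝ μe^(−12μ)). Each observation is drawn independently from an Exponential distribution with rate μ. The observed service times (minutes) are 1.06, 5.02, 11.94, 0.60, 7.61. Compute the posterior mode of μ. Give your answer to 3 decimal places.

μ̂_MAP = 0.157

The Exponential(rate=μ) likelihood is ∝ μ^n e^(−μΣtᵢ). Here n = 5 and Σtᵢ = 1.06 + 5.02 + 11.94 + 0.60 + 7.61 = 26.23.
Posterior ∝ μe^(−12μ) · μ^5e^(−26.23μ) = μ^6e^(−38.23μ), i.e. Gamma(7, 38.23).
Mode = (a−1)/b = 6/38.23 ≈ 0.157.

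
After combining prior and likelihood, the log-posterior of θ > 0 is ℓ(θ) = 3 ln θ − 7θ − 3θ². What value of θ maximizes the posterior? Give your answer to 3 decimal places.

θ̂_MAP = 0.333

ℓ'(θ) = 3/θ − 7 − 6θ. Setting this to zero and multiplying by θ: 6θ² + 7θ − 3 = 0.
θ = (−7 + √(7² + 4·6·3)) / (2·6) = (−7 + √121) / 12 = (−7 + 11)/12 = 1/3.
ℓ''(θ) = −3/θ² − 6 < 0, confirming a maximum.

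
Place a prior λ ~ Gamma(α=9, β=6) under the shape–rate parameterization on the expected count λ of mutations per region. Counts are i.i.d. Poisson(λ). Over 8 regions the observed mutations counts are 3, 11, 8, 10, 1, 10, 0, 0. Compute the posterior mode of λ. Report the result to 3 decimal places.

Σxᵢ = 3+11+8+10+1+10+0+0 = 43, with n = 8.
Posterior ∝ λ^8e^(−6λ) · λ^43e^(−8λ) = λ^51e^(−14λ), i.e. Gamma(shape=52, rate=14).
The mode of a Gamma(a, b) with a ≥ 1 (shape–rate) is (a−1)/b = 51/14 ≈ 3.643.

λ̂_MAP = 3.643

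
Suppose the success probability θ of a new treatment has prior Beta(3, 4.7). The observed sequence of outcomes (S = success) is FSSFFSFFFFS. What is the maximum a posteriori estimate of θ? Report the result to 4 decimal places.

Prior: Beta(3, 4.7).
Data: 4 successes in 11 trials (from the sequence). The binomial likelihood contributes θ^4(1−θ)^7, so the posterior is Beta(3+4, 4.7+7) = Beta(7, 11.7).
For Beta(a, b) with a, b > 1 the mode is (a−1)/(a+b−2) = 6/16.7 ≈ 0.3593.

θ̂_MAP = 0.3593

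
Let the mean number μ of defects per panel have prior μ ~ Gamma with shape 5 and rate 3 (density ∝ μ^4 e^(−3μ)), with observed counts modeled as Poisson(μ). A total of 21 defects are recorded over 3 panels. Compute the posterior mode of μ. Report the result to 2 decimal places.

Σxᵢ = 21, n = 3.
Posterior ∝ μ^4e^(−3μ) · μ^21e^(−3μ) = μ^25e^(−6μ), i.e. Gamma(shape=26, rate=6).
The mode of a Gamma(a, b) with a ≥ 1 (shape–rate) is (a−1)/b = 25/6 ≈ 4.17.

μ̂_MAP = 4.17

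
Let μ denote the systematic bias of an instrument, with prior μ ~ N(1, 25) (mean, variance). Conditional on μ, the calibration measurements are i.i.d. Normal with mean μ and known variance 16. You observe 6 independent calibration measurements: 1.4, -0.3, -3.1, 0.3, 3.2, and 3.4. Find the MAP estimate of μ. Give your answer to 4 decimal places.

μ̂_MAP = 0.8343

n = 6; x̄ = (1.4 + (-0.3) + (-3.1) + 0.3 + 3.2 + 3.4)/6 = 4.9/6 = 49/60 ≈ 0.8167.
For a Normal prior and Normal likelihood with known variance, the posterior is Normal; its mode equals its mean, the precision-weighted average.
Prior precision 1/σ₀² = 1/25 = 0.04; data precision n/σ² = 6/16 = 0.375.
μ̂ = (0.04·1 + 0.375·(49/60)) / (0.04 + 0.375) = 0.34625/0.415 = 277/332 ≈ 0.8343.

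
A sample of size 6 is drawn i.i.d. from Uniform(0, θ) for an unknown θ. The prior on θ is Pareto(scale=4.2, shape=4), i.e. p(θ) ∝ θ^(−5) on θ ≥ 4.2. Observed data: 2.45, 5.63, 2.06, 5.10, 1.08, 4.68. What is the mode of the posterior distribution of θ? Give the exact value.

The Uniform(0, θ) likelihood is θ^(−n) for θ ≥ max(xᵢ), zero otherwise. Here max(xᵢ) = 5.63.
Posterior ∝ θ^(−5) · θ^(−6) = θ^(−11) on θ ≥ max(4.2, 5.63) = 5.63.
This density is strictly decreasing in θ, so the posterior mode lies at the lower boundary of the support.

θ̂_MAP = 5.63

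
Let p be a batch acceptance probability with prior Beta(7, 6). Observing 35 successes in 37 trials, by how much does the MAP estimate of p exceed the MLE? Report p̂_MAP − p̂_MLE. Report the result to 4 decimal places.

Posterior is Beta(42, 8); MAP = (42−1)/(50−2) = 41/48 ≈ 0.85417.
MLE ignores the prior: p̂_MLE = k/n = 35/37 ≈ 0.94595.
Difference = 41/48 − 35/37 = -163/1776 ≈ -0.0918.

MAP − MLE = -0.0918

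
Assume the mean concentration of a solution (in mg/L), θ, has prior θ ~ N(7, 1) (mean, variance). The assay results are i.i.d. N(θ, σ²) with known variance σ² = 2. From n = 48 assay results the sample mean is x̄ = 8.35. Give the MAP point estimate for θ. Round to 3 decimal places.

θ̂_MAP = 8.296

n = 48, x̄ = 8.35.
For a Normal prior and Normal likelihood with known variance, the posterior is Normal; its mode equals its mean, the precision-weighted average.
Prior precision 1/σ₀² = 1/1 = 1; data precision n/σ² = 48/2 = 24.
θ̂ = (1·7 + 24·8.35) / (1 + 24) = 207.4/25 = 8.296.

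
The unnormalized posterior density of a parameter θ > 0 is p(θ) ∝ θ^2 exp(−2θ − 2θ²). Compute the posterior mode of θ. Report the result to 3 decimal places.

ℓ'(θ) = 2/θ − 2 − 4θ. Setting this to zero and multiplying by θ: 4θ² + 2θ − 2 = 0.
θ = (−2 + √(2² + 4·4·2)) / (2·4) = (−2 + √36) / 8 = (−2 + 6)/8 = 1/2.
ℓ''(θ) = −2/θ² − 4 < 0, confirming a maximum.

θ̂_MAP = 0.500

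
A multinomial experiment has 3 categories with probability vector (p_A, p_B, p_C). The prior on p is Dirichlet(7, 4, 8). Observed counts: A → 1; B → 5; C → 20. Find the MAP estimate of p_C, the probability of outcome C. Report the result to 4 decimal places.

MAP estimate of p_C = 0.6429

The posterior is Dirichlet(αᵢ + nᵢ) = Dirichlet(8, 9, 28).
For a Dirichlet(a₁,…,a_K) with all aᵢ > 1, the mode has j-th component (aⱼ − 1)/(Σaᵢ − K).
Here Σaᵢ = 45 and K = 3, so p_C = (28 − 1)/(45 − 3) = 27/42 ≈ 0.6429.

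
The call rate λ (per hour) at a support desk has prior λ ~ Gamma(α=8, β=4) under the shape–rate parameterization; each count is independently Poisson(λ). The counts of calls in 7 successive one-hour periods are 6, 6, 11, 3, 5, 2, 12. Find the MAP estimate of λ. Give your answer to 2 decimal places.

λ̂_MAP = 4.73

Σxᵢ = 6+6+11+3+5+2+12 = 45, with n = 7.
Posterior ∝ λ^7e^(−4λ) · λ^45e^(−7λ) = λ^52e^(−11λ), i.e. Gamma(shape=53, rate=11).
The mode of a Gamma(a, b) with a ≥ 1 (shape–rate) is (a−1)/b = 52/11 ≈ 4.73.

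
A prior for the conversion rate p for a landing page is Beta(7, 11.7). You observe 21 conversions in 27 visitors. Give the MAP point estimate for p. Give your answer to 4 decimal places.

p̂_MAP = 0.6178

Prior: Beta(7, 11.7).
Data: 21 successes in 27 trials. The binomial likelihood contributes p^21(1−p)^6, so the posterior is Beta(7+21, 11.7+6) = Beta(28, 17.7).
For Beta(a, b) with a, b > 1 the mode is (a−1)/(a+b−2) = 27/43.7 ≈ 0.6178.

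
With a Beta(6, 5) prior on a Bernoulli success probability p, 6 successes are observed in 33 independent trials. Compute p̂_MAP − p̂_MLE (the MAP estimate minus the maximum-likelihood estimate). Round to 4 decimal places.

MAP − MLE = 0.0801

Posterior is Beta(12, 32); MAP = (12−1)/(44−2) = 11/42 ≈ 0.26190.
MLE ignores the prior: p̂_MLE = k/n = 6/33 ≈ 0.18182.
Difference = 11/42 − 6/33 = 37/462 ≈ 0.0801.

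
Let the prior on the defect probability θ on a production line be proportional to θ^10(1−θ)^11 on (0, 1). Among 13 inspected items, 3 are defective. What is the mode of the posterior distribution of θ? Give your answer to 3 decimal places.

θ̂_MAP = 0.382

The prior density ∝ θ^10(1−θ)^11 is the kernel of Beta(11, 12).
Data: 3 successes in 13 trials. The binomial likelihood contributes θ^3(1−θ)^10, so the posterior is Beta(11+3, 12+10) = Beta(14, 22).
For Beta(a, b) with a, b > 1 the mode is (a−1)/(a+b−2) = 13/34 ≈ 0.382.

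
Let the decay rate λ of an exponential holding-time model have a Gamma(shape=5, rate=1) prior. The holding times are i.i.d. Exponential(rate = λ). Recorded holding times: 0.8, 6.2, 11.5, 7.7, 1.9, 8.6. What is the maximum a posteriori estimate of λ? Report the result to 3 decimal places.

The Exponential(rate=λ) likelihood is ∝ λ^n e^(−λΣtᵢ). Here n = 6 and Σtᵢ = 0.8 + 6.2 + 11.5 + 7.7 + 1.9 + 8.6 = 36.7.
Posterior ∝ λ^4e^(−1λ) · λ^6e^(−36.7λ) = λ^10e^(−37.7λ), i.e. Gamma(11, 37.7).
Mode = (a−1)/b = 10/37.7 ≈ 0.265.

λ̂_MAP = 0.265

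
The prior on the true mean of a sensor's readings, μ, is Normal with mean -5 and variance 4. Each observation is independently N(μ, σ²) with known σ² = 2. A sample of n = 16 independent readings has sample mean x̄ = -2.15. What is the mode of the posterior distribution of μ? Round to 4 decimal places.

μ̂_MAP = -2.2364

n = 16, x̄ = -2.15.
For a Normal prior and Normal likelihood with known variance, the posterior is Normal; its mode equals its mean, the precision-weighted average.
Prior precision 1/σ₀² = 1/4 = 0.25; data precision n/σ² = 16/2 = 8.
μ̂ = (0.25·(-5) + 8·(-2.15)) / (0.25 + 8) = (-18.45)/8.25 = -123/55 ≈ -2.2364.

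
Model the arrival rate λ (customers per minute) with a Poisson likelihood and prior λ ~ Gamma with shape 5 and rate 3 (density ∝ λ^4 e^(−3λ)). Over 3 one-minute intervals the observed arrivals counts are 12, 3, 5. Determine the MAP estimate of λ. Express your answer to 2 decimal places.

Σxᵢ = 12+3+5 = 20, with n = 3.
Posterior ∝ λ^4e^(−3λ) · λ^20e^(−3λ) = λ^24e^(−6λ), i.e. Gamma(shape=25, rate=6).
The mode of a Gamma(a, b) with a ≥ 1 (shape–rate) is (a−1)/b = 24/6 ≈ 4.00.

λ̂_MAP = 4.00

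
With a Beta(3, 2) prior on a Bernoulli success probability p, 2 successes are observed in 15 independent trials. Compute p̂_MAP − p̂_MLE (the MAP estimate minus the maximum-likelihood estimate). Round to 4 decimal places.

Posterior is Beta(5, 15); MAP = (5−1)/(20−2) = 4/18 ≈ 0.22222.
MLE ignores the prior: p̂_MLE = k/n = 2/15 ≈ 0.13333.
Difference = 4/18 − 2/15 = 4/45 ≈ 0.0889.

MAP − MLE = 0.0889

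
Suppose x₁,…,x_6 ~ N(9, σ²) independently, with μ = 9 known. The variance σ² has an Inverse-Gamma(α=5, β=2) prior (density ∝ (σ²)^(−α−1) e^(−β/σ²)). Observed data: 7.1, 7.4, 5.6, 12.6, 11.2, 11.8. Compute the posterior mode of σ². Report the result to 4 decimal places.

Sum of squared deviations about the known mean: SS = (7.1−9)² + (7.4−9)² + (5.6−9)² + (12.6−9)² + (11.2−9)² + (11.8−9)² = 43.37.
The Normal likelihood contributes (σ²)^(−n/2) exp(−SS/(2σ²)), so the posterior is Inverse-Gamma(α + n/2, β + SS/2) = Inverse-Gamma(8, 23.685).
The mode of Inverse-Gamma(a, b) is b/(a+1) = 23.685/9 ≈ 2.6317.

σ̂²_MAP = 2.6317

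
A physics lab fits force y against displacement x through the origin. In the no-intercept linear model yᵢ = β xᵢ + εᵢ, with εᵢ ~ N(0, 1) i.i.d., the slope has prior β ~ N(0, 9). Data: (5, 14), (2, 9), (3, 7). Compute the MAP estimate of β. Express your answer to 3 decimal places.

β̂_MAP = 2.860

log p(β | y) = −Σ(yᵢ − βxᵢ)²/(2·1) − β²/(2·9) + const.
Setting the derivative to zero: Σxᵢ(yᵢ − βxᵢ)/1 − β/9 = 0, so β = Σxᵢyᵢ / (Σxᵢ² + σ²/τ²).
Σxᵢyᵢ = 5·14 + 2·9 + 3·7 = 109; Σxᵢ² = 38; σ²/τ² = 1/9.
β̂_MAP = 109 / (38 + 1/9) = 109/(343/9) = 981/343 ≈ 2.860.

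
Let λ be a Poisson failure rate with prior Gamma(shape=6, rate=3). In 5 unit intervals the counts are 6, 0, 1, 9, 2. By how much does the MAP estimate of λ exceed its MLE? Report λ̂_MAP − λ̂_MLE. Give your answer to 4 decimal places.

MAP − MLE = -0.7250

Σxᵢ = 18. Posterior is Gamma(24, 8); MAP = (24−1)/8 = 23/8 ≈ 2.87500.
MLE = x̄ = 18/5 ≈ 3.60000.
Difference = 23/8 − 18/5 = -29/40 ≈ -0.7250.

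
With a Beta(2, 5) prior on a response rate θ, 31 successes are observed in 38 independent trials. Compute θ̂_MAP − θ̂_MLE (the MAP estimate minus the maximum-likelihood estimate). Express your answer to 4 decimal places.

Posterior is Beta(33, 12); MAP = (33−1)/(45−2) = 32/43 ≈ 0.74419.
MLE ignores the prior: θ̂_MLE = k/n = 31/38 ≈ 0.81579.
Difference = 32/43 − 31/38 = -117/1634 ≈ -0.0716.

MAP − MLE = -0.0716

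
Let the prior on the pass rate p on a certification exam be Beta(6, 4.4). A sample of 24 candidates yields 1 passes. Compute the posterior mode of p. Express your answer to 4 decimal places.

Prior: Beta(6, 4.4).
Data: 1 success in 24 trials. The binomial likelihood contributes p(1−p)^23, so the posterior is Beta(6+1, 4.4+23) = Beta(7, 27.4).
For Beta(a, b) with a, b > 1 the mode is (a−1)/(a+b−2) = 6/32.4 ≈ 0.1852.

p̂_MAP = 0.1852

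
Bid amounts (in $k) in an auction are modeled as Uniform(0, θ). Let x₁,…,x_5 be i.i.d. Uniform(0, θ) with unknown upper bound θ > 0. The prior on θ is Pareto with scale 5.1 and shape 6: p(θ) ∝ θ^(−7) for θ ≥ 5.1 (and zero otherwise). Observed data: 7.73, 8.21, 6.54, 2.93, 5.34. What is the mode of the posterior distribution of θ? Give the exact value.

The Uniform(0, θ) likelihood is θ^(−n) for θ ≥ max(xᵢ), zero otherwise. Here max(xᵢ) = 8.21.
Posterior ∝ θ^(−7) · θ^(−5) = θ^(−12) on θ ≥ max(5.1, 8.21) = 8.21.
This density is strictly decreasing in θ, so the posterior mode lies at the lower boundary of the support.

θ̂_MAP = 8.21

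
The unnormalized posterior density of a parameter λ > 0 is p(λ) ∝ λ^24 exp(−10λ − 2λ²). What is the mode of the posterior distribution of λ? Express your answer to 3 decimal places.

ℓ'(λ) = 24/λ − 10 − 4λ. Setting this to zero and multiplying by λ: 4λ² + 10λ − 24 = 0.
λ = (−10 + √(10² + 4·4·24)) / (2·4) = (−10 + √484) / 8 = (−10 + 22)/8 = 3/2.
ℓ''(λ) = −24/λ² − 4 < 0, confirming a maximum.

λ̂_MAP = 1.500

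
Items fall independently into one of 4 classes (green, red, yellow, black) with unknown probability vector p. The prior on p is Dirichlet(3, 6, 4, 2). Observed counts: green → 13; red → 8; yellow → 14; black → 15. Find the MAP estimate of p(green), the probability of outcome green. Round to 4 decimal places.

The posterior is Dirichlet(αᵢ + nᵢ) = Dirichlet(16, 14, 18, 17).
For a Dirichlet(a₁,…,a_K) with all aᵢ > 1, the mode has j-th component (aⱼ − 1)/(Σaᵢ − K).
Here Σaᵢ = 65 and K = 4, so p(green) = (16 − 1)/(65 − 4) = 15/61 ≈ 0.2459.

MAP estimate of p(green) = 0.2459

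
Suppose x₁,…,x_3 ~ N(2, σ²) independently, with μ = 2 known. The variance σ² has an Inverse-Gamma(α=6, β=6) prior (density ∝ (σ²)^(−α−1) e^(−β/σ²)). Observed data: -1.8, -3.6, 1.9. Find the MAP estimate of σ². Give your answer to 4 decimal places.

Sum of squared deviations about the known mean: SS = (-1.8−2)² + (-3.6−2)² + (1.9−2)² = 45.81.
The Normal likelihood contributes (σ²)^(−n/2) exp(−SS/(2σ²)), so the posterior is Inverse-Gamma(α + n/2, β + SS/2) = Inverse-Gamma(7.5, 28.905).
The mode of Inverse-Gamma(a, b) is b/(a+1) = 28.905/8.5 ≈ 3.4006.

σ̂²_MAP = 3.4006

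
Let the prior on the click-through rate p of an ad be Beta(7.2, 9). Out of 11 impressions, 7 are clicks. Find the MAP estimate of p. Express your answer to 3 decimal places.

Prior: Beta(7.2, 9).
Data: 7 successes in 11 trials. The binomial likelihood contributes p^7(1−p)^4, so the posterior is Beta(7.2+7, 9+4) = Beta(14.2, 13).
For Beta(a, b) with a, b > 1 the mode is (a−1)/(a+b−2) = 13.2/25.2 ≈ 0.524.

p̂_MAP = 0.524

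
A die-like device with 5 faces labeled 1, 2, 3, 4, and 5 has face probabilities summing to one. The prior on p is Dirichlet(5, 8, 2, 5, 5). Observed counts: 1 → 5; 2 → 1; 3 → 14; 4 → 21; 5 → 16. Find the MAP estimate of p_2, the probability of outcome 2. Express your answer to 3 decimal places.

MAP estimate: 0.104

The posterior is Dirichlet(αᵢ + nᵢ) = Dirichlet(10, 9, 16, 26, 21).
For a Dirichlet(a₁,…,a_K) with all aᵢ > 1, the mode has j-th component (aⱼ − 1)/(Σaᵢ − K).
Here Σaᵢ = 82 and K = 5, so p_2 = (9 − 1)/(82 − 5) = 8/77 ≈ 0.104.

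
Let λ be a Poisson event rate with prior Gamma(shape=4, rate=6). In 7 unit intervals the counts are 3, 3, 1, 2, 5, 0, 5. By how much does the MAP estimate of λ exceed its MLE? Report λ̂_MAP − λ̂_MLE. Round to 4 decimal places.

Σxᵢ = 19. Posterior is Gamma(23, 13); MAP = (23−1)/13 = 22/13 ≈ 1.69231.
MLE = x̄ = 19/7 ≈ 2.71429.
Difference = 22/13 − 19/7 = -93/91 ≈ -1.0220.

MAP − MLE = -1.0220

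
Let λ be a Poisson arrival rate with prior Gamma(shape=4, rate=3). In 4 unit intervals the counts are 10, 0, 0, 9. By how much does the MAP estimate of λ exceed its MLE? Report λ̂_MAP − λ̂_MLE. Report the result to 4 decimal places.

MAP − MLE = -1.6071

Σxᵢ = 19. Posterior is Gamma(23, 7); MAP = (23−1)/7 = 22/7 ≈ 3.14286.
MLE = x̄ = 19/4 ≈ 4.75000.
Difference = 22/7 − 19/4 = -45/28 ≈ -1.6071.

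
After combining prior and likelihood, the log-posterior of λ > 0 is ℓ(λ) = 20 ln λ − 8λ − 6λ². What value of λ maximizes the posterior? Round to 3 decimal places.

ℓ'(λ) = 20/λ − 8 − 12λ. Setting this to zero and multiplying by λ: 12λ² + 8λ − 20 = 0.
λ = (−8 + √(8² + 4·12·20)) / (2·12) = (−8 + √1024) / 24 = (−8 + 32)/24 = 1.
ℓ''(λ) = −20/λ² − 12 < 0, confirming a maximum.

λ̂_MAP = 1.000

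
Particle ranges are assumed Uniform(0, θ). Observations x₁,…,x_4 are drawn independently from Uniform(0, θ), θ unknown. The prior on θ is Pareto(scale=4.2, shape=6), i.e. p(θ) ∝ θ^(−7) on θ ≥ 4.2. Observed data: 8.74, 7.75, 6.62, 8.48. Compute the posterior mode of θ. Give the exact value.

θ̂_MAP = 8.74

The Uniform(0, θ) likelihood is θ^(−n) for θ ≥ max(xᵢ), zero otherwise. Here max(xᵢ) = 8.74.
Posterior ∝ θ^(−7) · θ^(−4) = θ^(−11) on θ ≥ max(4.2, 8.74) = 8.74.
This density is strictly decreasing in θ, so the posterior mode lies at the lower boundary of the support.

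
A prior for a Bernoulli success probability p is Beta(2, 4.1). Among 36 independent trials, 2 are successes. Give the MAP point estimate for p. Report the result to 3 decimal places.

Prior: Beta(2, 4.1).
Data: 2 successes in 36 trials. The binomial likelihood contributes p^2(1−p)^34, so the posterior is Beta(2+2, 4.1+34) = Beta(4, 38.1).
For Beta(a, b) with a, b > 1 the mode is (a−1)/(a+b−2) = 3/40.1 ≈ 0.075.

p̂_MAP = 0.075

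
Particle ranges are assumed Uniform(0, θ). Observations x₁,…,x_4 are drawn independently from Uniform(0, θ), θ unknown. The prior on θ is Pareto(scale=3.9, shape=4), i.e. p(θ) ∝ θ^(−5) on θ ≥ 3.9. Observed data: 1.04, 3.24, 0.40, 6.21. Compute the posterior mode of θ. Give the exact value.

The Uniform(0, θ) likelihood is θ^(−n) for θ ≥ max(xᵢ), zero otherwise. Here max(xᵢ) = 6.21.
Posterior ∝ θ^(−5) · θ^(−4) = θ^(−9) on θ ≥ max(3.9, 6.21) = 6.21.
This density is strictly decreasing in θ, so the posterior mode lies at the lower boundary of the support.

θ̂_MAP = 6.21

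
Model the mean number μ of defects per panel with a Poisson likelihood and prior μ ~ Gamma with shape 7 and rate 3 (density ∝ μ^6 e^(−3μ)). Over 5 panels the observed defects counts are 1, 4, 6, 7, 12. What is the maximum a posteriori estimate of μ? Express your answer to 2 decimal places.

μ̂_MAP = 4.50

Σxᵢ = 1+4+6+7+12 = 30, with n = 5.
Posterior ∝ μ^6e^(−3μ) · μ^30e^(−5μ) = μ^36e^(−8μ), i.e. Gamma(shape=37, rate=8).
The mode of a Gamma(a, b) with a ≥ 1 (shape–rate) is (a−1)/b = 36/8 ≈ 4.50.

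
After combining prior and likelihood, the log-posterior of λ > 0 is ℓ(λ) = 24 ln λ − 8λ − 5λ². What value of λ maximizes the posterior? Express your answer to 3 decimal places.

λ̂_MAP = 1.200

ℓ'(λ) = 24/λ − 8 − 10λ. Setting this to zero and multiplying by λ: 10λ² + 8λ − 24 = 0.
λ = (−8 + √(8² + 4·10·24)) / (2·10) = (−8 + √1024) / 20 = (−8 + 32)/20 = 6/5.
ℓ''(λ) = −24/λ² − 10 < 0, confirming a maximum.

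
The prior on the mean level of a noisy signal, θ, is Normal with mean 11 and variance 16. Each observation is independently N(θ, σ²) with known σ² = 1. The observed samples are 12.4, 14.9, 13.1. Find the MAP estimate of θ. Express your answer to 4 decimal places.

θ̂_MAP = 13.4163

n = 3; x̄ = (12.4 + 14.9 + 13.1)/3 = 40.4/3 = 202/15 ≈ 13.4667.
For a Normal prior and Normal likelihood with known variance, the posterior is Normal; its mode equals its mean, the precision-weighted average.
Prior precision 1/σ₀² = 1/16 = 0.0625; data precision n/σ² = 3/1 = 3.
θ̂ = (0.0625·11 + 3·(202/15)) / (0.0625 + 3) = 41.0875/3.0625 = 3287/245 ≈ 13.4163.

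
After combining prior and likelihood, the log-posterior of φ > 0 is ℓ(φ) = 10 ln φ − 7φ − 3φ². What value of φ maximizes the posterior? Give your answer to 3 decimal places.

ℓ'(φ) = 10/φ − 7 − 6φ. Setting this to zero and multiplying by φ: 6φ² + 7φ − 10 = 0.
φ = (−7 + √(7² + 4·6·10)) / (2·6) = (−7 + √289) / 12 = (−7 + 17)/12 = 5/6.
ℓ''(φ) = −10/φ² − 6 < 0, confirming a maximum.

φ̂_MAP = 0.833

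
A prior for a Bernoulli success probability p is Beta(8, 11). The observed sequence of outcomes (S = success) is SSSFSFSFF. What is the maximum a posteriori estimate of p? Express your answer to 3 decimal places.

Prior: Beta(8, 11).
Data: 5 successes in 9 trials (from the sequence). The binomial likelihood contributes p^5(1−p)^4, so the posterior is Beta(8+5, 11+4) = Beta(13, 15).
For Beta(a, b) with a, b > 1 the mode is (a−1)/(a+b−2) = 12/26 ≈ 0.462.

p̂_MAP = 0.462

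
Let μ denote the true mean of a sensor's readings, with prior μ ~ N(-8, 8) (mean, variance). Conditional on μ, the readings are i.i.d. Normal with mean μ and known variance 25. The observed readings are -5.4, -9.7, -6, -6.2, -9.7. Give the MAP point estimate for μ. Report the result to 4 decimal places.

n = 5; x̄ = ((-5.4) + (-9.7) + (-6) + (-6.2) + (-9.7))/5 = -37/5 = -7.4.
For a Normal prior and Normal likelihood with known variance, the posterior is Normal; its mode equals its mean, the precision-weighted average.
Prior precision 1/σ₀² = 1/8 = 0.125; data precision n/σ² = 5/25 = 0.2.
μ̂ = (0.125·(-8) + 0.2·(-7.4)) / (0.125 + 0.2) = (-2.48)/0.325 = -496/65 ≈ -7.6308.

μ̂_MAP = -7.6308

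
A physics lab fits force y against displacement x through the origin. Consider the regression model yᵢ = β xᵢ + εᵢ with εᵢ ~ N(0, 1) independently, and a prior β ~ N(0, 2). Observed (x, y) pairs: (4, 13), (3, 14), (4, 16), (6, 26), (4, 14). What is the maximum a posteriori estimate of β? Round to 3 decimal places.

log p(β | y) = −Σ(yᵢ − βxᵢ)²/(2·1) − β²/(2·2) + const.
Setting the derivative to zero: Σxᵢ(yᵢ − βxᵢ)/1 − β/2 = 0, so β = Σxᵢyᵢ / (Σxᵢ² + σ²/τ²).
Σxᵢyᵢ = 4·13 + 3·14 + 4·16 + 6·26 + 4·14 = 370; Σxᵢ² = 93; σ²/τ² = 0.5.
β̂_MAP = 370 / (93 + 0.5) = 370/93.5 ≈ 3.957.

β̂_MAP = 3.957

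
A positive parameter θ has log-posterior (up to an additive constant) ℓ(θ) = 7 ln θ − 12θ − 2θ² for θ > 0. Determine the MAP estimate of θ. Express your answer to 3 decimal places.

θ̂_MAP = 0.500

ℓ'(θ) = 7/θ − 12 − 4θ. Setting this to zero and multiplying by θ: 4θ² + 12θ − 7 = 0.
θ = (−12 + √(12² + 4·4·7)) / (2·4) = (−12 + √256) / 8 = (−12 + 16)/8 = 1/2.
ℓ''(θ) = −7/θ² − 4 < 0, confirming a maximum.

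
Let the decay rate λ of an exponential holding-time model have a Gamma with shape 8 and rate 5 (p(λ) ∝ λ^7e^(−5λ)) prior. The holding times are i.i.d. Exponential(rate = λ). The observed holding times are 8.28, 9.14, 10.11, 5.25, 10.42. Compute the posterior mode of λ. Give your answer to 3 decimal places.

The Exponential(rate=λ) likelihood is ∝ λ^n e^(−λΣtᵢ). Here n = 5 and Σtᵢ = 8.28 + 9.14 + 10.11 + 5.25 + 10.42 = 43.20.
Posterior ∝ λ^7e^(−5λ) · λ^5e^(−43.20λ) = λ^12e^(−48.20λ), i.e. Gamma(13, 48.20).
Mode = (a−1)/b = 12/48.20 ≈ 0.249.

λ̂_MAP = 0.249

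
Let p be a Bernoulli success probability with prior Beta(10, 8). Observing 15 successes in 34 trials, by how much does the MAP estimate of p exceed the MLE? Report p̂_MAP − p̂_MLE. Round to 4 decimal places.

Posterior is Beta(25, 27); MAP = (25−1)/(52−2) = 24/50 ≈ 0.48000.
MLE ignores the prior: p̂_MLE = k/n = 15/34 ≈ 0.44118.
Difference = 24/50 − 15/34 = 33/850 ≈ 0.0388.

MAP − MLE = 0.0388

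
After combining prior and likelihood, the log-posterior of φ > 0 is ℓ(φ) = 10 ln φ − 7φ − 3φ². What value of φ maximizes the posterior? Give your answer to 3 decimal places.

ℓ'(φ) = 10/φ − 7 − 6φ. Setting this to zero and multiplying by φ: 6φ² + 7φ − 10 = 0.
φ = (−7 + √(7² + 4·6·10)) / (2·6) = (−7 + √289) / 12 = (−7 + 17)/12 = 5/6.
ℓ''(φ) = −10/φ² − 6 < 0, confirming a maximum.

φ̂_MAP = 0.833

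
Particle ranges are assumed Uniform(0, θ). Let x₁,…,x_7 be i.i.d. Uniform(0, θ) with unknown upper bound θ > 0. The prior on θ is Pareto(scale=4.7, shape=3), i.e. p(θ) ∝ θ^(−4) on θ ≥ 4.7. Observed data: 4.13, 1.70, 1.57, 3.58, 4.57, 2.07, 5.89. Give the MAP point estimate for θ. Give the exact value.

θ̂_MAP = 5.89

The Uniform(0, θ) likelihood is θ^(−n) for θ ≥ max(xᵢ), zero otherwise. Here max(xᵢ) = 5.89.
Posterior ∝ θ^(−4) · θ^(−7) = θ^(−11) on θ ≥ max(4.7, 5.89) = 5.89.
This density is strictly decreasing in θ, so the posterior mode lies at the lower boundary of the support.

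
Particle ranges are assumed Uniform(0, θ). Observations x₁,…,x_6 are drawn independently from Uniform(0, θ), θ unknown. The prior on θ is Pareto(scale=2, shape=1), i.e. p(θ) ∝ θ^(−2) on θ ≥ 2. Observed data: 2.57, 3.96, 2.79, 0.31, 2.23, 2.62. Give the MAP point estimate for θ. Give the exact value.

θ̂_MAP = 3.96

The Uniform(0, θ) likelihood is θ^(−n) for θ ≥ max(xᵢ), zero otherwise. Here max(xᵢ) = 3.96.
Posterior ∝ θ^(−2) · θ^(−6) = θ^(−8) on θ ≥ max(2, 3.96) = 3.96.
This density is strictly decreasing in θ, so the posterior mode lies at the lower boundary of the support.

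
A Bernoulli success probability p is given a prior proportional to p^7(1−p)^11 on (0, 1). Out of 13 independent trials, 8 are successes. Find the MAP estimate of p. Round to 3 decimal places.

p̂_MAP = 0.484

The prior density ∝ p^7(1−p)^11 is the kernel of Beta(8, 12).
Data: 8 successes in 13 trials. The binomial likelihood contributes p^8(1−p)^5, so the posterior is Beta(8+8, 12+5) = Beta(16, 17).
For Beta(a, b) with a, b > 1 the mode is (a−1)/(a+b−2) = 15/31 ≈ 0.484.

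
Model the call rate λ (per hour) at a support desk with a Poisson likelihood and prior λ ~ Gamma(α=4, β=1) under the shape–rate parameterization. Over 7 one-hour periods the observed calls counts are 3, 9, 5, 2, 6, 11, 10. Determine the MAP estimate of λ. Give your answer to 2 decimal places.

λ̂_MAP = 6.13

Σxᵢ = 3+9+5+2+6+11+10 = 46, with n = 7.
Posterior ∝ λ^3e^(−1λ) · λ^46e^(−7λ) = λ^49e^(−8λ), i.e. Gamma(shape=50, rate=8).
The mode of a Gamma(a, b) with a ≥ 1 (shape–rate) is (a−1)/b = 49/8 ≈ 6.13.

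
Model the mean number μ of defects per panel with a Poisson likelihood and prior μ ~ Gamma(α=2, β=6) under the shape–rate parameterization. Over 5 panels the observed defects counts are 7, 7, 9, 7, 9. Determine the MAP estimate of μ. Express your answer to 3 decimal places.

μ̂_MAP = 3.636

Σxᵢ = 7+7+9+7+9 = 39, with n = 5.
Posterior ∝ μe^(−6μ) · μ^39e^(−5μ) = μ^40e^(−11μ), i.e. Gamma(shape=41, rate=11).
The mode of a Gamma(a, b) with a ≥ 1 (shape–rate) is (a−1)/b = 40/11 ≈ 3.636.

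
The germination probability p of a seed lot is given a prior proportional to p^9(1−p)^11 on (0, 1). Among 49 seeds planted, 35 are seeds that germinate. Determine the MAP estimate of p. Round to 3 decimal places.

The prior density ∝ p^9(1−p)^11 is the kernel of Beta(10, 12).
Data: 35 successes in 49 trials. The binomial likelihood contributes p^35(1−p)^14, so the posterior is Beta(10+35, 12+14) = Beta(45, 26).
For Beta(a, b) with a, b > 1 the mode is (a−1)/(a+b−2) = 44/69 ≈ 0.638.

p̂_MAP = 0.638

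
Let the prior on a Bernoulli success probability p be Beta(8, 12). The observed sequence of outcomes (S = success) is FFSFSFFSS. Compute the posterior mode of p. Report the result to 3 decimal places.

p̂_MAP = 0.407

Prior: Beta(8, 12).
Data: 4 successes in 9 trials (from the sequence). The binomial likelihood contributes p^4(1−p)^5, so the posterior is Beta(8+4, 12+5) = Beta(12, 17).
For Beta(a, b) with a, b > 1 the mode is (a−1)/(a+b−2) = 11/27 ≈ 0.407.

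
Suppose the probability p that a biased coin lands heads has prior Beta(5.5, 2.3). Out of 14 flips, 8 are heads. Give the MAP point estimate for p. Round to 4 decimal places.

Prior: Beta(5.5, 2.3).
Data: 8 successes in 14 trials. The binomial likelihood contributes p^8(1−p)^6, so the posterior is Beta(5.5+8, 2.3+6) = Beta(13.5, 8.3).
For Beta(a, b) with a, b > 1 the mode is (a−1)/(a+b−2) = 12.5/19.8 ≈ 0.6313.

p̂_MAP = 0.6313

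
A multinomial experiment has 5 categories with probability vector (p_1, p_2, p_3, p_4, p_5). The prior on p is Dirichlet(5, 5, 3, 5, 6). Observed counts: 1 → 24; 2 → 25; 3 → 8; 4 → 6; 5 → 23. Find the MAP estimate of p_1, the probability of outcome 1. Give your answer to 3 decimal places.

MAP estimate: 0.267

The posterior is Dirichlet(αᵢ + nᵢ) = Dirichlet(29, 30, 11, 11, 29).
For a Dirichlet(a₁,…,a_K) with all aᵢ > 1, the mode has j-th component (aⱼ − 1)/(Σaᵢ − K).
Here Σaᵢ = 110 and K = 5, so p_1 = (29 − 1)/(110 − 5) = 28/105 ≈ 0.267.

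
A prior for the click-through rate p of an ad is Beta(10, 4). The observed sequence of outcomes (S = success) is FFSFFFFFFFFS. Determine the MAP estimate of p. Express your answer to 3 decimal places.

p̂_MAP = 0.458

Prior: Beta(10, 4).
Data: 2 successes in 12 trials (from the sequence). The binomial likelihood contributes p^2(1−p)^10, so the posterior is Beta(10+2, 4+10) = Beta(12, 14).
For Beta(a, b) with a, b > 1 the mode is (a−1)/(a+b−2) = 11/24 ≈ 0.458.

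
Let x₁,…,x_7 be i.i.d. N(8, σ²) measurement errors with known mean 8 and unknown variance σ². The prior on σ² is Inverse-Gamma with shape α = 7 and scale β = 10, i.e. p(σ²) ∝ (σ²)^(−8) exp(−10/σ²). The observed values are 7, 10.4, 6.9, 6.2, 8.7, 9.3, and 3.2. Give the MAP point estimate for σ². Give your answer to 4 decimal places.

σ̂²_MAP = 2.4535

Sum of squared deviations about the known mean: SS = (7−8)² + (10.4−8)² + (6.9−8)² + (6.2−8)² + (8.7−8)² + (9.3−8)² + (3.2−8)² = 36.43.
The Normal likelihood contributes (σ²)^(−n/2) exp(−SS/(2σ²)), so the posterior is Inverse-Gamma(α + n/2, β + SS/2) = Inverse-Gamma(10.5, 28.215).
The mode of Inverse-Gamma(a, b) is b/(a+1) = 28.215/11.5 ≈ 2.4535.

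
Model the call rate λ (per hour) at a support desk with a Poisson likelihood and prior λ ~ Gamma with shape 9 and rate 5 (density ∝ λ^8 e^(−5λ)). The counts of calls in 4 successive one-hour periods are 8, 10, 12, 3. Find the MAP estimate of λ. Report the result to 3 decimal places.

Σxᵢ = 8+10+12+3 = 33, with n = 4.
Posterior ∝ λ^8e^(−5λ) · λ^33e^(−4λ) = λ^41e^(−9λ), i.e. Gamma(shape=42, rate=9).
The mode of a Gamma(a, b) with a ≥ 1 (shape–rate) is (a−1)/b = 41/9 ≈ 4.556.

λ̂_MAP = 4.556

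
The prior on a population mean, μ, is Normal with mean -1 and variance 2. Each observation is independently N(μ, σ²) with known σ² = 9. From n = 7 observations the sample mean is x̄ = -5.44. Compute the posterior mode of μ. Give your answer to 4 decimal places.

n = 7, x̄ = -5.44.
For a Normal prior and Normal likelihood with known variance, the posterior is Normal; its mode equals its mean, the precision-weighted average.
Prior precision 1/σ₀² = 1/2 = 0.5; data precision n/σ² = 7/9.
μ̂ = (0.5·(-1) + (7/9)·(-5.44)) / (0.5 + 7/9) = (-2129/450)/(23/18) = -2129/575 ≈ -3.7026.

μ̂_MAP = -3.7026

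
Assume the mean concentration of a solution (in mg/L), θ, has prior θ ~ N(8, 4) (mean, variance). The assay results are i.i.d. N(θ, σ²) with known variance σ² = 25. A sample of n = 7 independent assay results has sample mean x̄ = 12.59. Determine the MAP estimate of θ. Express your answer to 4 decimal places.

n = 7, x̄ = 12.59.
For a Normal prior and Normal likelihood with known variance, the posterior is Normal; its mode equals its mean, the precision-weighted average.
Prior precision 1/σ₀² = 1/4 = 0.25; data precision n/σ² = 7/25 = 0.28.
θ̂ = (0.25·8 + 0.28·12.59) / (0.25 + 0.28) = 5.5252/0.53 = 13813/1325 ≈ 10.4249.

θ̂_MAP = 10.4249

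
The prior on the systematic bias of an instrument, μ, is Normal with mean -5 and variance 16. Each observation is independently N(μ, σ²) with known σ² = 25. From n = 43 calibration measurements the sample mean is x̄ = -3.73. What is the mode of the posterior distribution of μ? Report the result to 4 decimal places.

n = 43, x̄ = -3.73.
For a Normal prior and Normal likelihood with known variance, the posterior is Normal; its mode equals its mean, the precision-weighted average.
Prior precision 1/σ₀² = 1/16 = 0.0625; data precision n/σ² = 43/25 = 1.72.
μ̂ = (0.0625·(-5) + 1.72·(-3.73)) / (0.0625 + 1.72) = (-6.7281)/1.7825 = -67281/17825 ≈ -3.7745.

μ̂_MAP = -3.7745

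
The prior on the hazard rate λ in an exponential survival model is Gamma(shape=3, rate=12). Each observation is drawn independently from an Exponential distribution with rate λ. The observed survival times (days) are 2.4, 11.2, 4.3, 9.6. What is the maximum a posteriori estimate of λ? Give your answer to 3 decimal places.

The Exponential(rate=λ) likelihood is ∝ λ^n e^(−λΣtᵢ). Here n = 4 and Σtᵢ = 2.4 + 11.2 + 4.3 + 9.6 = 27.5.
Posterior ∝ λ^2e^(−12λ) · λ^4e^(−27.5λ) = λ^6e^(−39.5λ), i.e. Gamma(7, 39.5).
Mode = (a−1)/b = 6/39.5 ≈ 0.152.

λ̂_MAP = 0.152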